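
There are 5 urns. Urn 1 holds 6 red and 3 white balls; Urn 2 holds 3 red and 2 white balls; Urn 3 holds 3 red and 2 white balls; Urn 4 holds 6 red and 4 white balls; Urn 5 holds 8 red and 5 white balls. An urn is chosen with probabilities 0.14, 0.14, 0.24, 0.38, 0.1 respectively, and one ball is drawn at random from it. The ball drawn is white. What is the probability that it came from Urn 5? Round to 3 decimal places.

Posterior probability ≈ 0.099

Tabulate prior·likelihood by source: [1] prior 0.14, lik 0.3333, product 0.04667; [2] prior 0.14, lik 0.4, product 0.05600; [3] prior 0.24, lik 0.4, product 0.09600; [4] prior 0.38, lik 0.4, product 0.1520; [5] prior 0.1, lik 0.3846, product 0.03846.
Normalizing constant = 0.38913; the posterior for Urn 5 is its product over the sum, 0.03846/0.38913 = 0.099.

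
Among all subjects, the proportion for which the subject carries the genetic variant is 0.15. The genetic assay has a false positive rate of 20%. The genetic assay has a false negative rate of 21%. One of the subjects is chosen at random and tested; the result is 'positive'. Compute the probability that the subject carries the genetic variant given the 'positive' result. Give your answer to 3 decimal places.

Let H be the event that the subject carries the genetic variant. P(H) = 0.15, so P(¬H) = 0.85. With E the 'positive' result, P(E|H) = 0.79 and P(E|¬H) = 0.2.
P(E) = 0.79·0.15 + 0.2·0.85 = 0.11850 + 0.17000 = 0.28850.
By Bayes' theorem, P(H|E) = 0.11850 / 0.28850 = 0.411.

P(H | E) ≈ 0.411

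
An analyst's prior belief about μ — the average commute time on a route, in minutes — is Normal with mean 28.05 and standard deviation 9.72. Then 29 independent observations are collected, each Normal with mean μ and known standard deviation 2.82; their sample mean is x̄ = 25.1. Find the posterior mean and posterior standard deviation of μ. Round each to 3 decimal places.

Posterior mean ≈ 25.109; posterior SD ≈ 0.523

Prior precision 1/τ₀² = 1/9.72² = 0.0105844; data precision n/σ² = 29/2.82² = 3.64670.
Posterior precision = 0.0105844 + 3.64670 = 3.65728, giving posterior SD = 1/√3.65728 = 0.523.
Posterior mean = (0.0105844·28.05 + 3.64670·25.1) / 3.65728 = 25.109.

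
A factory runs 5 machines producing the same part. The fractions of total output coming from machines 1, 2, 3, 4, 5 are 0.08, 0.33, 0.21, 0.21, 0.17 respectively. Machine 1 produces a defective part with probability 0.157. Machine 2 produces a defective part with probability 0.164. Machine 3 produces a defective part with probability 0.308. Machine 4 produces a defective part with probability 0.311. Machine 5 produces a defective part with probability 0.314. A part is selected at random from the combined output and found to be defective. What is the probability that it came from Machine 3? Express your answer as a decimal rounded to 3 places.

P(defective|M1) = 0.157; P(defective|M2) = 0.164; P(defective|M3) = 0.308; P(defective|M4) = 0.311; P(defective|M5) = 0.314.
Prior × likelihood for each source: 0.08·0.157=0.01256, 0.33·0.164=0.05412, 0.21·0.308=0.06468, 0.21·0.311=0.06531, 0.17·0.314=0.05338. Summing gives P(defective) = 0.25005.
P(Machine 3 | defective) = 0.06468 / 0.25005 = 0.259.

Posterior probability ≈ 0.259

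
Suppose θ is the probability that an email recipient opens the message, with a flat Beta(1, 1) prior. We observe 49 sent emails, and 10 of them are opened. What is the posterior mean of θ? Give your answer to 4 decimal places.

Posterior mean ≈ 0.2157

The binomial likelihood is conjugate to the Beta prior: with 10 successes and 39 failures, the posterior is Beta(1+10, 1+39) = Beta(11, 40).
E[θ | data] = 11/(11+40) = 0.2157.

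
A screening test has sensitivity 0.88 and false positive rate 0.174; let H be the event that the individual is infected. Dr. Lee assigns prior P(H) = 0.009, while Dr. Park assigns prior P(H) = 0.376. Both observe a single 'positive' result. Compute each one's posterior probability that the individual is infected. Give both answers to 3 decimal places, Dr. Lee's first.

The likelihood ratio for a 'positive' result is 0.88/0.174 = 5.0575.
Dr. Lee: prior odds 0.009/0.991 = 0.0090817; posterior odds 0.045931; posterior probability 0.044.
Dr. Park: prior odds 0.376/0.624 = 0.60256; posterior odds 3.0475; posterior probability 0.753.

Dr. Lee: 0.044; Dr. Park: 0.753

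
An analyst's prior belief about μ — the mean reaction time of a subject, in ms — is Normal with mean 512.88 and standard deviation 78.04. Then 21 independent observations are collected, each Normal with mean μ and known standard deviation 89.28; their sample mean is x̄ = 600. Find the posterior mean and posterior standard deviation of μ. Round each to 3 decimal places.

Posterior mean ≈ 594.889; posterior SD ≈ 18.902

With known σ, the Normal prior is conjugate. Weight on the data is w = (n/σ²)/(n/σ² + 1/τ₀²) = 0.00263458/(0.00263458+0.00016420) = 0.94133.
Posterior mean = w·x̄ + (1−w)·μ₀ = 0.94133·600 + 0.058668·512.88 = 594.889. Posterior variance = 1/(0.00263458+0.00016420) = 357.299, so SD = 18.902.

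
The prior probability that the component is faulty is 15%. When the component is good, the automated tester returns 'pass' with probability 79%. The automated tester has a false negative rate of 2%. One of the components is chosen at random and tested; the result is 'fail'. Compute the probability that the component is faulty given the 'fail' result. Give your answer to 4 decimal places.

Write H for 'the component is faulty'. Prior odds H:¬H = 0.15/0.85 = 0.17647. For the 'fail' outcome, the likelihood ratio is 0.98/0.21 = 4.6667.
Posterior odds = 0.17647 × 4.6667 = 0.82353, so P(H|E) = 0.82353/(1+0.82353) = 0.4516.

P(H | E) ≈ 0.4516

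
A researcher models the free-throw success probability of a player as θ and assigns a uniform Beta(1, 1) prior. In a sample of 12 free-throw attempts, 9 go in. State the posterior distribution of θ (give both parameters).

Posterior: Beta(10, 4)

Observing 9 successes and 3 failures updates Beta(1, 1) by adding the success and failure counts to the two shape parameters: α = 1+9 = 10, β = 1+3 = 4.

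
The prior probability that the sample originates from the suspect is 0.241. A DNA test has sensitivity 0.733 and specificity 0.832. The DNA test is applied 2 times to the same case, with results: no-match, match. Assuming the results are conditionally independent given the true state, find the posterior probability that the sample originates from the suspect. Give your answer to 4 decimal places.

Posterior P(H) ≈ 0.3078

Let H be the event that the sample originates from the suspect; start with P(H) = 0.241. P('match'|H) = 0.733, P('match'|¬H) = 0.168.
Update on result 1 ('no-match'): P(H) ← 0.267·0.2410 / (0.267·0.2410 + 0.832·0.7590) = 0.064347/0.69583 = 0.0925.
Update on result 2 ('match'): P(H) ← 0.733·0.0925 / (0.733·0.0925 + 0.168·0.9075) = 0.067784/0.22025 = 0.3078.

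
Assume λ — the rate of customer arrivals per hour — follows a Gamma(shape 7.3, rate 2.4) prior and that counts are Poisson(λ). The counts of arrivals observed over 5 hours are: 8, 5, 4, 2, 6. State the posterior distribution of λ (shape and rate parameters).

Posterior: Gamma(shape=32.3, rate=7.4)

Total count ∑xᵢ = 25 over n = 5 hours.
Gamma is conjugate to the Poisson likelihood: posterior is Gamma(shape = 7.3+25 = 32.3, rate = 2.4+5 = 7.4).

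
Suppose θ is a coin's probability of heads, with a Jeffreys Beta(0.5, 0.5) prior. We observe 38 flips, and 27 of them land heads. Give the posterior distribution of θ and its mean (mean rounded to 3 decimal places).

Posterior: Beta(27.5, 11.5); mean ≈ 0.705

Observing 27 successes and 11 failures updates Beta(0.5, 0.5) by adding the success and failure counts to the two shape parameters: α = 0.5+27 = 27.5, β = 0.5+11 = 11.5.
Posterior mean = α/(α+β) = 27.5/39 = 0.705.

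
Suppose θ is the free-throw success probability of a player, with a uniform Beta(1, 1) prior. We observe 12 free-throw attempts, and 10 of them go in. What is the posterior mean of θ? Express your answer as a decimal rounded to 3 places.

Posterior mean ≈ 0.786

Observing 10 successes and 2 failures updates Beta(1, 1) by adding the success and failure counts to the two shape parameters: α = 1+10 = 11, β = 1+2 = 3.
Posterior mean = α/(α+β) = 11/14 = 0.786.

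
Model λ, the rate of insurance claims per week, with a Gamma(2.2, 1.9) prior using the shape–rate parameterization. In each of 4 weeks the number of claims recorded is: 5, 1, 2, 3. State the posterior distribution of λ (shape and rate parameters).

The Poisson likelihood adds the total count to the shape and the number of exposure periods to the rate. Here ∑xᵢ = 11 and n = 4, so shape 2.2→13.2 and rate 1.9→5.9.

Posterior: Gamma(shape=13.2, rate=5.9)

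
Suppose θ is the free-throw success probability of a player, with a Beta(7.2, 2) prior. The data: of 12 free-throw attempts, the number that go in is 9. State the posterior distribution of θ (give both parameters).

Posterior: Beta(16.2, 5)

The binomial likelihood is conjugate to the Beta prior: with 9 successes and 3 failures, the posterior is Beta(7.2+9, 2+3) = Beta(16.2, 5).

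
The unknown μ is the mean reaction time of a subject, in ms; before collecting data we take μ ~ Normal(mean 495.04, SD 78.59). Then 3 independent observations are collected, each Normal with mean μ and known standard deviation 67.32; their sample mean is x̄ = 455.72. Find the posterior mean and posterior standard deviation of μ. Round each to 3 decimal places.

Posterior mean ≈ 463.447; posterior SD ≈ 34.839

With known σ, the Normal prior is conjugate. Weight on the data is w = (n/σ²)/(n/σ² + 1/τ₀²) = 0.00066196/(0.00066196+0.00016191) = 0.80348.
Posterior mean = w·x̄ + (1−w)·μ₀ = 0.80348·455.72 + 0.19652·495.04 = 463.447. Posterior variance = 1/(0.00066196+0.00016191) = 1213.79, so SD = 34.839.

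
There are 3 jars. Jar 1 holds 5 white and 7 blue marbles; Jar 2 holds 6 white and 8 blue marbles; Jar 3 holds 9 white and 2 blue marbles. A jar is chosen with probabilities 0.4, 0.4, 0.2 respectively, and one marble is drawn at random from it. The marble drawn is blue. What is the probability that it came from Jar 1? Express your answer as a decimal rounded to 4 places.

Posterior probability ≈ 0.4683

Tabulate prior·likelihood by source: [1] prior 0.4, lik 0.5833, product 0.2333; [2] prior 0.4, lik 0.5714, product 0.2286; [3] prior 0.2, lik 0.1818, product 0.03636.
Normalizing constant = 0.49827; the posterior for Jar 1 is its product over the sum, 0.2333/0.49827 = 0.4683.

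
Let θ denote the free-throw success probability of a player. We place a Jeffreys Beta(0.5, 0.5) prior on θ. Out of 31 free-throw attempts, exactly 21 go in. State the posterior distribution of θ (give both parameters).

Posterior: Beta(21.5, 10.5)

The binomial likelihood is conjugate to the Beta prior: with 21 successes and 10 failures, the posterior is Beta(0.5+21, 0.5+10) = Beta(21.5, 10.5).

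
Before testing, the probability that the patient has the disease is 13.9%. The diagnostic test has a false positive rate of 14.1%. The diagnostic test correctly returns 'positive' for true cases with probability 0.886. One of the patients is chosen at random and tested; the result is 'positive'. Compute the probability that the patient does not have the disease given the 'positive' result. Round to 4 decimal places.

Write H for 'the patient has the disease'. Prior odds H:¬H = 0.139/0.861 = 0.16144. For the 'positive' outcome, the likelihood ratio is 0.886/0.141 = 6.2837.
Posterior odds = 0.16144 × 6.2837 = 1.0144, so P(H|E) = 1.0144/(1+1.0144) = 0.5036. Then P(¬H|E) = 1 − 0.5036 = 0.4964.

P(¬H | E) ≈ 0.4964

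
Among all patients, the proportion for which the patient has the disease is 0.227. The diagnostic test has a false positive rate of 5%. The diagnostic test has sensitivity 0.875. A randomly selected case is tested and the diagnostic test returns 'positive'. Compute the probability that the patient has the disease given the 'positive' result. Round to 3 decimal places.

Write H for 'the patient has the disease'. Prior odds H:¬H = 0.227/0.773 = 0.29366. For the 'positive' outcome, the likelihood ratio is 0.875/0.05 = 17.500.
Posterior odds = 0.29366 × 17.500 = 5.1391, so P(H|E) = 5.1391/(1+5.1391) = 0.837.

P(H | E) ≈ 0.837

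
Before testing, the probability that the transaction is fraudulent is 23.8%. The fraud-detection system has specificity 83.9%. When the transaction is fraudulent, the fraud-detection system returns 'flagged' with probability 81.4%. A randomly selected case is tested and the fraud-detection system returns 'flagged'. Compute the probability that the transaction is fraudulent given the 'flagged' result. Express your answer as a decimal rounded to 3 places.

Write H for 'the transaction is fraudulent'. Prior odds H:¬H = 0.238/0.762 = 0.31234. For the 'flagged' outcome, the likelihood ratio is 0.814/0.161 = 5.0559.
Posterior odds = 0.31234 × 5.0559 = 1.5791, so P(H|E) = 1.5791/(1+1.5791) = 0.612.

P(H | E) ≈ 0.612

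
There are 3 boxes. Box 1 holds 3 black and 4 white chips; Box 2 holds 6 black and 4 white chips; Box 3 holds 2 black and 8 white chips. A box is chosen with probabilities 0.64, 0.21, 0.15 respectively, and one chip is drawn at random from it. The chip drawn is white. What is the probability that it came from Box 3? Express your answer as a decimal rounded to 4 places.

Posterior probability ≈ 0.2106

Tabulate prior·likelihood by source: [1] prior 0.64, lik 0.5714, product 0.3657; [2] prior 0.21, lik 0.4, product 0.08400; [3] prior 0.15, lik 0.8, product 0.1200.
Normalizing constant = 0.56971; the posterior for Box 3 is its product over the sum, 0.1200/0.56971 = 0.2106.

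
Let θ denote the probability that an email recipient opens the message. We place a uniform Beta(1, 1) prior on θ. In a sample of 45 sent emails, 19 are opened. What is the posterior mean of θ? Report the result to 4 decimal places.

Observing 19 successes and 26 failures updates Beta(1, 1) by adding the success and failure counts to the two shape parameters: α = 1+19 = 20, β = 1+26 = 27.
Posterior mean = α/(α+β) = 20/47 = 0.4255.

Posterior mean ≈ 0.4255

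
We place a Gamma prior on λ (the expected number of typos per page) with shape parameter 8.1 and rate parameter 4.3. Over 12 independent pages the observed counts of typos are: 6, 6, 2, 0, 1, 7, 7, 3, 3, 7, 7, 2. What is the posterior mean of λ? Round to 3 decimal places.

The Poisson likelihood adds the total count to the shape and the number of exposure periods to the rate. Here ∑xᵢ = 51 and n = 12, so shape 8.1→59.1 and rate 4.3→16.3.
Posterior mean = shape/rate = 59.1/16.3 = 3.626.

Posterior mean ≈ 3.626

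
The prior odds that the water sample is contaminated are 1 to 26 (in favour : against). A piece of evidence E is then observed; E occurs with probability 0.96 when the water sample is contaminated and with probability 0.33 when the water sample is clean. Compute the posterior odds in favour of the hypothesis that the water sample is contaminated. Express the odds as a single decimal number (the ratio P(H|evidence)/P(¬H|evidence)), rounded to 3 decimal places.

Prior odds = 1/26 = 0.038462. In log-odds, ln(0.038462) = -3.2581.
Add log likelihood ratio: ln(2.9091) = 1.0678.
Posterior log-odds = -2.1903, so posterior odds = exp(-2.1903) = 0.11189.

Posterior odds ≈ 0.112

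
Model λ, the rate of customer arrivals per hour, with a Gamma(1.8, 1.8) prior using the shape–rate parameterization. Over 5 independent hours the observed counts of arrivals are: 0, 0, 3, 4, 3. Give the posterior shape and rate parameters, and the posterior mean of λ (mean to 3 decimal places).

Total count ∑xᵢ = 10 over n = 5 hours.
Gamma is conjugate to the Poisson likelihood: posterior is Gamma(shape = 1.8+10 = 11.8, rate = 1.8+5 = 6.8).
E[λ | data] = 11.8/6.8 = 1.735.

Posterior: Gamma(shape=11.8, rate=6.8); mean ≈ 1.735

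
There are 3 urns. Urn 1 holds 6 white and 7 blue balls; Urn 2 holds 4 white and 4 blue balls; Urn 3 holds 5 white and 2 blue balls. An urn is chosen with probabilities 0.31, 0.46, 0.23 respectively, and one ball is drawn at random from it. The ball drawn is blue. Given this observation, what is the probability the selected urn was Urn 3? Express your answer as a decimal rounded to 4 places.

Posterior probability ≈ 0.1420

Tabulate prior·likelihood by source: [1] prior 0.31, lik 0.5385, product 0.1669; [2] prior 0.46, lik 0.5, product 0.2300; [3] prior 0.23, lik 0.2857, product 0.06571.
Normalizing constant = 0.46264; the posterior for Urn 3 is its product over the sum, 0.06571/0.46264 = 0.1420.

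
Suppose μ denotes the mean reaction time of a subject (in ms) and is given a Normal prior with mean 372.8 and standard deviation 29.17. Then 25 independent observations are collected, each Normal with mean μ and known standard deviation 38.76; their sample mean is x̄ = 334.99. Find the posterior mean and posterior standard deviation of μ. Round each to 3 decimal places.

Posterior mean ≈ 337.484; posterior SD ≈ 7.492

Prior precision 1/τ₀² = 1/29.17² = 0.00117524; data precision n/σ² = 25/38.76² = 0.0166407.
Posterior precision = 0.00117524 + 0.0166407 = 0.0178160, giving posterior SD = 1/√0.0178160 = 7.492.
Posterior mean = (0.00117524·372.8 + 0.0166407·334.99) / 0.0178160 = 337.484.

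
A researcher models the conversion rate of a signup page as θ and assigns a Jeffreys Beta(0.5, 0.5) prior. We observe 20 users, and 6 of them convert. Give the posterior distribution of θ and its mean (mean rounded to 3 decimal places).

Posterior: Beta(6.5, 14.5); mean ≈ 0.310

Observing 6 successes and 14 failures updates Beta(0.5, 0.5) by adding the success and failure counts to the two shape parameters: α = 0.5+6 = 6.5, β = 0.5+14 = 14.5.
Posterior mean = α/(α+β) = 6.5/21 = 0.310.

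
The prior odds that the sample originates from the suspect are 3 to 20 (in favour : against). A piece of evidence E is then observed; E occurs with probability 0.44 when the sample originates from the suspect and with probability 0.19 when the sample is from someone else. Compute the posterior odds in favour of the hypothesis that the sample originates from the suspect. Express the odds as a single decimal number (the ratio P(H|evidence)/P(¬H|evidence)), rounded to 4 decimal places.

Prior odds = 3/20 = 0.15000. In log-odds, ln(0.15000) = -1.8971.
Add log likelihood ratio: ln(2.3158) = 0.83975.
Posterior log-odds = -1.0574, so posterior odds = exp(-1.0574) = 0.34737.

Posterior odds ≈ 0.3474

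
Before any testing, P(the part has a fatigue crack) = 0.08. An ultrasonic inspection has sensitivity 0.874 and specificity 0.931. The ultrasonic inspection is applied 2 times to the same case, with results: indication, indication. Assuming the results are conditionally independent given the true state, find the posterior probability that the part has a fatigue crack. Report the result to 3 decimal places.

Let H be the event that the part has a fatigue crack; start with P(H) = 0.08. P('indication'|H) = 0.874, P('indication'|¬H) = 0.069.
Update on result 1 ('indication'): P(H) ← 0.874·0.0800 / (0.874·0.0800 + 0.069·0.9200) = 0.069920/0.13340 = 0.5241.
Update on result 2 ('indication'): P(H) ← 0.874·0.5241 / (0.874·0.5241 + 0.069·0.4759) = 0.45810/0.49093 = 0.9331.

Posterior P(H) ≈ 0.933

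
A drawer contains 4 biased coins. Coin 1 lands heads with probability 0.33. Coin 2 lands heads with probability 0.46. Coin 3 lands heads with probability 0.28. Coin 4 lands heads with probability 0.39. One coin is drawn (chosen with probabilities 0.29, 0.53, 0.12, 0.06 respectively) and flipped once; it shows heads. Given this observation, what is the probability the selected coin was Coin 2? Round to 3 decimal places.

Posterior probability ≈ 0.615

P(heads|C1) = 0.33; P(heads|C2) = 0.46; P(heads|C3) = 0.28; P(heads|C4) = 0.39.
Prior × likelihood for each source: 0.29·0.33=0.09570, 0.53·0.46=0.2438, 0.12·0.28=0.03360, 0.06·0.39=0.02340. Summing gives P(heads) = 0.39650.
P(Coin 2 | heads) = 0.2438 / 0.39650 = 0.615.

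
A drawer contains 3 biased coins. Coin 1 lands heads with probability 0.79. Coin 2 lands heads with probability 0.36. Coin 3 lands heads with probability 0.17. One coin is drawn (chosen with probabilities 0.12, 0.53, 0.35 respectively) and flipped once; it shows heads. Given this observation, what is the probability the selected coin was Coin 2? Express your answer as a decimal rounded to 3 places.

Posterior probability ≈ 0.553

P(heads|C1) = 0.79; P(heads|C2) = 0.36; P(heads|C3) = 0.17.
Prior × likelihood for each source: 0.12·0.79=0.09480, 0.53·0.36=0.1908, 0.35·0.17=0.05950. Summing gives P(heads) = 0.34510.
P(Coin 2 | heads) = 0.1908 / 0.34510 = 0.553.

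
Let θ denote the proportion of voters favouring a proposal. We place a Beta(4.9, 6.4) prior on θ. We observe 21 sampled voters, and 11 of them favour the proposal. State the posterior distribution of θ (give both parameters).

The binomial likelihood is conjugate to the Beta prior: with 11 successes and 10 failures, the posterior is Beta(4.9+11, 6.4+10) = Beta(15.9, 16.4).

Posterior: Beta(15.9, 16.4)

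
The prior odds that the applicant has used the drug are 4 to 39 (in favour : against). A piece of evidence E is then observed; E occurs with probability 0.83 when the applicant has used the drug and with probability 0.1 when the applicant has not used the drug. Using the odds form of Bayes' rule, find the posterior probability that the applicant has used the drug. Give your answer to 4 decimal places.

Posterior probability ≈ 0.4598

Prior odds = 4/39 = 0.10256. In log-odds, ln(0.10256) = -2.2773.
Add log likelihood ratio: ln(8.3000) = 2.1163.
Posterior log-odds = -0.16101, so posterior odds = exp(-0.16101) = 0.85128. Converting, P(H|E) = 0.85128/1.8513 = 0.4598.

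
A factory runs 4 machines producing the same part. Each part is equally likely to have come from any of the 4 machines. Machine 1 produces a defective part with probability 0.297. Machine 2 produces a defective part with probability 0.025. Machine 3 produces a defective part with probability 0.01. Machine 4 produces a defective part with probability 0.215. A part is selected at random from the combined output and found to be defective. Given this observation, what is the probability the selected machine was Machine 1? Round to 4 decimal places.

Posterior probability ≈ 0.5430

Tabulate prior·likelihood by source: [1] prior 0.25, lik 0.297, product 0.07425; [2] prior 0.25, lik 0.025, product 0.006250; [3] prior 0.25, lik 0.01, product 0.002500; [4] prior 0.25, lik 0.215, product 0.05375.
Normalizing constant = 0.13675; the posterior for Machine 1 is its product over the sum, 0.07425/0.13675 = 0.5430.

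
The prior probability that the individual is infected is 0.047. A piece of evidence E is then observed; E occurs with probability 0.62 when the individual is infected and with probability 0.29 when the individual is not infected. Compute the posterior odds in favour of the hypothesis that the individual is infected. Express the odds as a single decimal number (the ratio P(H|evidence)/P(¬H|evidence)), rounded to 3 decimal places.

Prior odds = 0.047/(1−0.047) = 0.049318. In log-odds, ln(0.049318) = -3.0095.
Add log likelihood ratio: ln(2.1379) = 0.75984.
Posterior log-odds = -2.2496, so posterior odds = exp(-2.2496) = 0.10544.

Posterior odds ≈ 0.105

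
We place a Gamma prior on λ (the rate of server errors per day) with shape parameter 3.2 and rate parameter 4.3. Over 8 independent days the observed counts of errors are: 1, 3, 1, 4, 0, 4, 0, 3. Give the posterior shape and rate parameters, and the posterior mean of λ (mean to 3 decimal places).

The Poisson likelihood adds the total count to the shape and the number of exposure periods to the rate. Here ∑xᵢ = 16 and n = 8, so shape 3.2→19.2 and rate 4.3→12.3.
E[λ | data] = 19.2/12.3 = 1.561.

Posterior: Gamma(shape=19.2, rate=12.3); mean ≈ 1.561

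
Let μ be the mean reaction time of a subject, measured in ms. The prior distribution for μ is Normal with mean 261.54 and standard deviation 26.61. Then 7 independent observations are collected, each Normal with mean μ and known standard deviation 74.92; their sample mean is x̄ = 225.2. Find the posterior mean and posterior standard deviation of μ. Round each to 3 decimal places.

With known σ, the Normal prior is conjugate. Weight on the data is w = (n/σ²)/(n/σ² + 1/τ₀²) = 0.00124710/(0.00124710+0.00141225) = 0.46895.
Posterior mean = w·x̄ + (1−w)·μ₀ = 0.46895·225.2 + 0.53105·261.54 = 244.498. Posterior variance = 1/(0.00124710+0.00141225) = 376.032, so SD = 19.392.

Posterior mean ≈ 244.498; posterior SD ≈ 19.392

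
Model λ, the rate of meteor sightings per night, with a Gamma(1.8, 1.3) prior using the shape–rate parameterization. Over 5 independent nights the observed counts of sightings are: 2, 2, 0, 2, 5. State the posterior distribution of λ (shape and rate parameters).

Posterior: Gamma(shape=12.8, rate=6.3)

The Poisson likelihood adds the total count to the shape and the number of exposure periods to the rate. Here ∑xᵢ = 11 and n = 5, so shape 1.8→12.8 and rate 1.3→6.3.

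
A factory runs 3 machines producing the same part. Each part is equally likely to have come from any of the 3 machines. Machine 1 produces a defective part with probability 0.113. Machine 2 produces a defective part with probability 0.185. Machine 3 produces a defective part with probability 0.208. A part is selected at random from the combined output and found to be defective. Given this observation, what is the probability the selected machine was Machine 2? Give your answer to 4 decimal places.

Tabulate prior·likelihood by source: [1] prior 0.333333, lik 0.113, product 0.03767; [2] prior 0.333333, lik 0.185, product 0.06167; [3] prior 0.333333, lik 0.208, product 0.06933.
Normalizing constant = 0.16867; the posterior for Machine 2 is its product over the sum, 0.06167/0.16867 = 0.3656.

Posterior probability ≈ 0.3656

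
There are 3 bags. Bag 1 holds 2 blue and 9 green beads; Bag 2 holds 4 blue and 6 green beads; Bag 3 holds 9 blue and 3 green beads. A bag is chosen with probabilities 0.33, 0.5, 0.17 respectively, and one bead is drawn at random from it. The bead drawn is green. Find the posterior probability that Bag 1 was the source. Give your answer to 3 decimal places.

Tabulate prior·likelihood by source: [1] prior 0.33, lik 0.8182, product 0.2700; [2] prior 0.5, lik 0.6, product 0.3000; [3] prior 0.17, lik 0.25, product 0.04250.
Normalizing constant = 0.61250; the posterior for Bag 1 is its product over the sum, 0.2700/0.61250 = 0.441.

Posterior probability ≈ 0.441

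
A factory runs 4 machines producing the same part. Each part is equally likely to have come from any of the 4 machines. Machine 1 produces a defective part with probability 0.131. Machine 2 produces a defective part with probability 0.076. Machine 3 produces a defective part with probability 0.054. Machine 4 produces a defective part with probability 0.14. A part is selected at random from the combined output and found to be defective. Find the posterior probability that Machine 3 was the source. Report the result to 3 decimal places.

Tabulate prior·likelihood by source: [1] prior 0.25, lik 0.131, product 0.03275; [2] prior 0.25, lik 0.076, product 0.01900; [3] prior 0.25, lik 0.054, product 0.01350; [4] prior 0.25, lik 0.14, product 0.03500.
Normalizing constant = 0.10025; the posterior for Machine 3 is its product over the sum, 0.01350/0.10025 = 0.135.

Posterior probability ≈ 0.135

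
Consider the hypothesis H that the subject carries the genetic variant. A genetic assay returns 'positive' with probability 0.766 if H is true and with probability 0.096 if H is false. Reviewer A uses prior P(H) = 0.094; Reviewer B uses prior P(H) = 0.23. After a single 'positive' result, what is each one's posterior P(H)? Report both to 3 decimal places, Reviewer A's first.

Reviewer A: 0.453; Reviewer B: 0.704

P('+'|H) = 0.766, P('+'|¬H) = 0.096.
Reviewer A: numerator 0.766·0.094 = 0.072004; evidence = 0.072004+0.096·0.906 = 0.15898; posterior = 0.453.
Reviewer B: numerator 0.766·0.23 = 0.17618; evidence = 0.17618+0.096·0.77 = 0.25010; posterior = 0.704.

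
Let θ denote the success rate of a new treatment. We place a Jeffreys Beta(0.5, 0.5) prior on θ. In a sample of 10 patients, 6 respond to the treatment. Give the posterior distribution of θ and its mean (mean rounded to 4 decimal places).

Observing 6 successes and 4 failures updates Beta(0.5, 0.5) by adding the success and failure counts to the two shape parameters: α = 0.5+6 = 6.5, β = 0.5+4 = 4.5.
Posterior mean = α/(α+β) = 6.5/11 = 0.5909.

Posterior: Beta(6.5, 4.5); mean ≈ 0.5909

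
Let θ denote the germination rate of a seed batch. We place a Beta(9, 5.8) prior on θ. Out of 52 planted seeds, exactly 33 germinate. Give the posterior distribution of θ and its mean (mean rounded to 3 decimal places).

Posterior: Beta(42, 24.8); mean ≈ 0.629

Observing 33 successes and 19 failures updates Beta(9, 5.8) by adding the success and failure counts to the two shape parameters: α = 9+33 = 42, β = 5.8+19 = 24.8.
E[θ | data] = 42/(42+24.8) = 0.629.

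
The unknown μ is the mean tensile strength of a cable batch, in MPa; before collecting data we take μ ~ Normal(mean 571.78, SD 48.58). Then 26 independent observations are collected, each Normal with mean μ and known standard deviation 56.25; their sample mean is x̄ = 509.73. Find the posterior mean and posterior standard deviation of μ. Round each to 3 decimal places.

Posterior mean ≈ 512.773; posterior SD ≈ 10.758

Prior precision 1/τ₀² = 1/48.58² = 0.00042373; data precision n/σ² = 26/56.25² = 0.00821728.
Posterior precision = 0.00042373 + 0.00821728 = 0.00864101, giving posterior SD = 1/√0.00864101 = 10.758.
Posterior mean = (0.00042373·571.78 + 0.00821728·509.73) / 0.00864101 = 512.773.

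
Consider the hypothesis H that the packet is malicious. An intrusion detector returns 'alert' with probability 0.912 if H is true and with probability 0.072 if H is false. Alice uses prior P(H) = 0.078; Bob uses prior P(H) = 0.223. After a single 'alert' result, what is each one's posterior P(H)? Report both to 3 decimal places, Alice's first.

P('+'|H) = 0.912, P('+'|¬H) = 0.072.
Alice: numerator 0.912·0.078 = 0.071136; evidence = 0.071136+0.072·0.922 = 0.13752; posterior = 0.517.
Bob: numerator 0.912·0.223 = 0.20338; evidence = 0.20338+0.072·0.777 = 0.25932; posterior = 0.784.

Alice: 0.517; Bob: 0.784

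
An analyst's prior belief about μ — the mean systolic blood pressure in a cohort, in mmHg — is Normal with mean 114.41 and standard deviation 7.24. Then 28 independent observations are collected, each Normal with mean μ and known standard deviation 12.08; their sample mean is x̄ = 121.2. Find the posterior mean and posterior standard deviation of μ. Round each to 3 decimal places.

With known σ, the Normal prior is conjugate. Weight on the data is w = (n/σ²)/(n/σ² + 1/τ₀²) = 0.191878/(0.191878+0.0190776) = 0.90957.
Posterior mean = w·x̄ + (1−w)·μ₀ = 0.90957·121.2 + 0.090434·114.41 = 120.586. Posterior variance = 1/(0.191878+0.0190776) = 4.74034, so SD = 2.177.

Posterior mean ≈ 120.586; posterior SD ≈ 2.177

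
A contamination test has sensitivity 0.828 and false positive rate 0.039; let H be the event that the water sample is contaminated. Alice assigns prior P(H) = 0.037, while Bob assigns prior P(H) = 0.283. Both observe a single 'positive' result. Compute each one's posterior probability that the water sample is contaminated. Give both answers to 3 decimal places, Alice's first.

Alice: 0.449; Bob: 0.893

P('+'|H) = 0.828, P('+'|¬H) = 0.039.
Alice: numerator 0.828·0.037 = 0.030636; evidence = 0.030636+0.039·0.963 = 0.068193; posterior = 0.449.
Bob: numerator 0.828·0.283 = 0.23432; evidence = 0.23432+0.039·0.717 = 0.26229; posterior = 0.893.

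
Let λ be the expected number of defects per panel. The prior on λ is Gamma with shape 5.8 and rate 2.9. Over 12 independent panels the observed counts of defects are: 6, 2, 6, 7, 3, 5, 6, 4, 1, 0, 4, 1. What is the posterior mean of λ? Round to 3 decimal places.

Posterior mean ≈ 3.409

The Poisson likelihood adds the total count to the shape and the number of exposure periods to the rate. Here ∑xᵢ = 45 and n = 12, so shape 5.8→50.8 and rate 2.9→14.9.
E[λ | data] = 50.8/14.9 = 3.409.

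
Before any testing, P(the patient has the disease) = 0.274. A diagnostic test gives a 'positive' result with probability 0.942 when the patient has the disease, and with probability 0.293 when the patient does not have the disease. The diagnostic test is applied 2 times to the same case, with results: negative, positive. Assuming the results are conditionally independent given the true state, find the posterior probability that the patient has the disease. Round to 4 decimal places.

Posterior P(H) ≈ 0.0905

With H the event that the patient has the disease, the joint likelihood of the observed sequence is P(data|H) = 0.058·0.942 = 0.054636 and P(data|¬H) = 0.707·0.293 = 0.20715.
Bayes: P(H|data) = 0.274·0.054636 / (0.274·0.054636 + 0.726·0.20715) = 0.014970/0.16536 = 0.0905.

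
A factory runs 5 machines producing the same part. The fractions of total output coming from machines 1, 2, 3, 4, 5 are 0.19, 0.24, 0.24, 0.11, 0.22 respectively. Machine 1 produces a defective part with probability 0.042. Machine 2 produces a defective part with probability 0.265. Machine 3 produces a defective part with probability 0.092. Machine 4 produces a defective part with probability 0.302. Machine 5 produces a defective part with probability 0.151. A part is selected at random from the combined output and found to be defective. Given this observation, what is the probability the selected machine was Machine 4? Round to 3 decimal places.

Posterior probability ≈ 0.207

P(defective|M1) = 0.042; P(defective|M2) = 0.265; P(defective|M3) = 0.092; P(defective|M4) = 0.302; P(defective|M5) = 0.151.
Prior × likelihood for each source: 0.19·0.042=0.007980, 0.24·0.265=0.06360, 0.24·0.092=0.02208, 0.11·0.302=0.03322, 0.22·0.151=0.03322. Summing gives P(defective) = 0.16010.
P(Machine 4 | defective) = 0.03322 / 0.16010 = 0.207.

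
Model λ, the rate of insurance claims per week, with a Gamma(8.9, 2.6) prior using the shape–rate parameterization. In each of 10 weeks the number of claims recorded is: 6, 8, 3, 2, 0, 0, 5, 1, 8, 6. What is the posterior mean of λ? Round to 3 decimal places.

Posterior mean ≈ 3.802

The Poisson likelihood adds the total count to the shape and the number of exposure periods to the rate. Here ∑xᵢ = 39 and n = 10, so shape 8.9→47.9 and rate 2.6→12.6.
E[λ | data] = 47.9/12.6 = 3.802.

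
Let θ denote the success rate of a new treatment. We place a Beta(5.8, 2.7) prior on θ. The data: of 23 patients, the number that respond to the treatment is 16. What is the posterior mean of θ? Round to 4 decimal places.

Observing 16 successes and 7 failures updates Beta(5.8, 2.7) by adding the success and failure counts to the two shape parameters: α = 5.8+16 = 21.8, β = 2.7+7 = 9.7.
Posterior mean = α/(α+β) = 21.8/31.5 = 0.6921.

Posterior mean ≈ 0.6921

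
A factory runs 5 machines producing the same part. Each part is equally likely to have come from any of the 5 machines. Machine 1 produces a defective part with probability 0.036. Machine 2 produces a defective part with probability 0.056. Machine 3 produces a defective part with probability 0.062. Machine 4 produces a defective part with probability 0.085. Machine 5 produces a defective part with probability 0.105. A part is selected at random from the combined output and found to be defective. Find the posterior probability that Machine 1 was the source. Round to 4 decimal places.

Posterior probability ≈ 0.1047

P(defective|M1) = 0.036; P(defective|M2) = 0.056; P(defective|M3) = 0.062; P(defective|M4) = 0.085; P(defective|M5) = 0.105.
Prior × likelihood for each source: 0.2·0.036=0.007200, 0.2·0.056=0.01120, 0.2·0.062=0.01240, 0.2·0.085=0.01700, 0.2·0.105=0.02100. Summing gives P(defective) = 0.068800.
P(Machine 1 | defective) = 0.007200 / 0.068800 = 0.1047.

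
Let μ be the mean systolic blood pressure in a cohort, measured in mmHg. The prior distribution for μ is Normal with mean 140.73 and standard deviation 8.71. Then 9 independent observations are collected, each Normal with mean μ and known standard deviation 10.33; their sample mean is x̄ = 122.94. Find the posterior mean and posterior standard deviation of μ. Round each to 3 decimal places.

Posterior mean ≈ 125.345; posterior SD ≈ 3.202

With known σ, the Normal prior is conjugate. Weight on the data is w = (n/σ²)/(n/σ² + 1/τ₀²) = 0.0843416/(0.0843416+0.0131815) = 0.86484.
Posterior mean = w·x̄ + (1−w)·μ₀ = 0.86484·122.94 + 0.13516·140.73 = 125.345. Posterior variance = 1/(0.0843416+0.0131815) = 10.2540, so SD = 3.202.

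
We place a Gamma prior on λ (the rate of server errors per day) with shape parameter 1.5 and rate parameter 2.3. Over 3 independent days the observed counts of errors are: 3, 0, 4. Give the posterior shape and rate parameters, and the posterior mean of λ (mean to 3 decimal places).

The Poisson likelihood adds the total count to the shape and the number of exposure periods to the rate. Here ∑xᵢ = 7 and n = 3, so shape 1.5→8.5 and rate 2.3→5.3.
Posterior mean = shape/rate = 8.5/5.3 = 1.604.

Posterior: Gamma(shape=8.5, rate=5.3); mean ≈ 1.604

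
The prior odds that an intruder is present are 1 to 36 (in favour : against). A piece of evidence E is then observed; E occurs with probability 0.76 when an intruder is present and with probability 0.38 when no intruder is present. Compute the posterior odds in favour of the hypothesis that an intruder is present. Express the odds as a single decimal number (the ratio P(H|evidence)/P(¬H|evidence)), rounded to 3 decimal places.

Posterior odds ≈ 0.056

Prior odds = 1/36 = 0.027778. In log-odds, ln(0.027778) = -3.5835.
Add log likelihood ratio: ln(2.0000) = 0.69315.
Posterior log-odds = -2.8904, so posterior odds = exp(-2.8904) = 0.055556.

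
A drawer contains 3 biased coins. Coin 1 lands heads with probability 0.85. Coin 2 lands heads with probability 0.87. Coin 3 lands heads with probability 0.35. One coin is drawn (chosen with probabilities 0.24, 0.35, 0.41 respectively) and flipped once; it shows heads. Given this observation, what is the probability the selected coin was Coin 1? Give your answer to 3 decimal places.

P(heads|C1) = 0.85; P(heads|C2) = 0.87; P(heads|C3) = 0.35.
Prior × likelihood for each source: 0.24·0.85=0.2040, 0.35·0.87=0.3045, 0.41·0.35=0.1435. Summing gives P(heads) = 0.65200.
P(Coin 1 | heads) = 0.2040 / 0.65200 = 0.313.

Posterior probability ≈ 0.313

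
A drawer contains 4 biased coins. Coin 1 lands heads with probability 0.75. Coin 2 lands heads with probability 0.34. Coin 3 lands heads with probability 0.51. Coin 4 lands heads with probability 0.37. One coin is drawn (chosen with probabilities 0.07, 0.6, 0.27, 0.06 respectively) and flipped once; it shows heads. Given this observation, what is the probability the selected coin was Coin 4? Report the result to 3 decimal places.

Posterior probability ≈ 0.053

P(heads|C1) = 0.75; P(heads|C2) = 0.34; P(heads|C3) = 0.51; P(heads|C4) = 0.37.
Prior × likelihood for each source: 0.07·0.75=0.05250, 0.6·0.34=0.2040, 0.27·0.51=0.1377, 0.06·0.37=0.02220. Summing gives P(heads) = 0.41640.
P(Coin 4 | heads) = 0.02220 / 0.41640 = 0.053.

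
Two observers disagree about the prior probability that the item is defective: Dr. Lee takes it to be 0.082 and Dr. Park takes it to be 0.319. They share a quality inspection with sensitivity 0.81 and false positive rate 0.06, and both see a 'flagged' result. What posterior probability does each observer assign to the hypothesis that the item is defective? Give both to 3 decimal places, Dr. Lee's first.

Dr. Lee: 0.547; Dr. Park: 0.863

P('+'|H) = 0.81, P('+'|¬H) = 0.06.
Dr. Lee: numerator 0.81·0.082 = 0.066420; evidence = 0.066420+0.06·0.918 = 0.12150; posterior = 0.547.
Dr. Park: numerator 0.81·0.319 = 0.25839; evidence = 0.25839+0.06·0.681 = 0.29925; posterior = 0.863.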